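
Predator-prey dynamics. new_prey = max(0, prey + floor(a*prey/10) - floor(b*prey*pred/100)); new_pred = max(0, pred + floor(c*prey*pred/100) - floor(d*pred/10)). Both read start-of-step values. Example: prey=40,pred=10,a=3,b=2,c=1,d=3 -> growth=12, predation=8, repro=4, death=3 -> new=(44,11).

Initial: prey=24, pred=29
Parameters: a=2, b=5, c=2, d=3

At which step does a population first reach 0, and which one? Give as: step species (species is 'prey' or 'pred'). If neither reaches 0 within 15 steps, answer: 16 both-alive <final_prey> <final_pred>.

Step 1: prey: 24+4-34=0; pred: 29+13-8=34
First extinction: prey at step 1

Answer: 1 prey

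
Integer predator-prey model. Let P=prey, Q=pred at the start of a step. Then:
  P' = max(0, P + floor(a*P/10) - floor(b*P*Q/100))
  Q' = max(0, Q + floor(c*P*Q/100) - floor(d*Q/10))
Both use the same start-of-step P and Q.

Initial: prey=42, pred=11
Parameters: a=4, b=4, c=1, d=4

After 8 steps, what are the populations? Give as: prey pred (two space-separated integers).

Answer: 37 9

Derivation:
Step 1: prey: 42+16-18=40; pred: 11+4-4=11
Step 2: prey: 40+16-17=39; pred: 11+4-4=11
Step 3: prey: 39+15-17=37; pred: 11+4-4=11
Step 4: prey: 37+14-16=35; pred: 11+4-4=11
Step 5: prey: 35+14-15=34; pred: 11+3-4=10
Step 6: prey: 34+13-13=34; pred: 10+3-4=9
Step 7: prey: 34+13-12=35; pred: 9+3-3=9
Step 8: prey: 35+14-12=37; pred: 9+3-3=9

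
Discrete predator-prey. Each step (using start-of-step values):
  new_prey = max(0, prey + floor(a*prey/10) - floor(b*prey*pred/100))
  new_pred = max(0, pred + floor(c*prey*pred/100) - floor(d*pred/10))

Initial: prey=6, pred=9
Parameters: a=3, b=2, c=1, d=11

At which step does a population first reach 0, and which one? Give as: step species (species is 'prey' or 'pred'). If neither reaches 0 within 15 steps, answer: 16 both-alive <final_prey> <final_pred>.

Answer: 1 pred

Derivation:
Step 1: prey: 6+1-1=6; pred: 9+0-9=0
First extinction: pred at step 1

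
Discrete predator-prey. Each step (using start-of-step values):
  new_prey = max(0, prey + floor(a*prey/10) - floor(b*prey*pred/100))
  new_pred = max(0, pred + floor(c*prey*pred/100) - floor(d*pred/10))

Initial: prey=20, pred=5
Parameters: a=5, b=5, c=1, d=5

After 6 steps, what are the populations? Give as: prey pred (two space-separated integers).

Step 1: prey: 20+10-5=25; pred: 5+1-2=4
Step 2: prey: 25+12-5=32; pred: 4+1-2=3
Step 3: prey: 32+16-4=44; pred: 3+0-1=2
Step 4: prey: 44+22-4=62; pred: 2+0-1=1
Step 5: prey: 62+31-3=90; pred: 1+0-0=1
Step 6: prey: 90+45-4=131; pred: 1+0-0=1

Answer: 131 1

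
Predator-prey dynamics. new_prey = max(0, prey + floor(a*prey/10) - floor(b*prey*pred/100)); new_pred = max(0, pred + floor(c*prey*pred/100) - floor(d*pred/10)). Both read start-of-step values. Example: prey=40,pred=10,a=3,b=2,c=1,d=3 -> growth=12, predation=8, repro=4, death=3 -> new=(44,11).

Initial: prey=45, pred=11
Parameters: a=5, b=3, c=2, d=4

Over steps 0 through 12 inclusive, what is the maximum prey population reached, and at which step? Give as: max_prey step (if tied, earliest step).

Step 1: prey: 45+22-14=53; pred: 11+9-4=16
Step 2: prey: 53+26-25=54; pred: 16+16-6=26
Step 3: prey: 54+27-42=39; pred: 26+28-10=44
Step 4: prey: 39+19-51=7; pred: 44+34-17=61
Step 5: prey: 7+3-12=0; pred: 61+8-24=45
Step 6: prey: 0+0-0=0; pred: 45+0-18=27
Step 7: prey: 0+0-0=0; pred: 27+0-10=17
Step 8: prey: 0+0-0=0; pred: 17+0-6=11
Step 9: prey: 0+0-0=0; pred: 11+0-4=7
Step 10: prey: 0+0-0=0; pred: 7+0-2=5
Step 11: prey: 0+0-0=0; pred: 5+0-2=3
Step 12: prey: 0+0-0=0; pred: 3+0-1=2
Max prey = 54 at step 2

Answer: 54 2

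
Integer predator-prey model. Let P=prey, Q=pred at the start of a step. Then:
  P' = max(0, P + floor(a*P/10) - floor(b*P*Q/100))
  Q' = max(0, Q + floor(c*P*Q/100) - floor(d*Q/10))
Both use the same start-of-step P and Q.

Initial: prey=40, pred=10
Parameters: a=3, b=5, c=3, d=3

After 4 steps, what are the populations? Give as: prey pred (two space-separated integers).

Step 1: prey: 40+12-20=32; pred: 10+12-3=19
Step 2: prey: 32+9-30=11; pred: 19+18-5=32
Step 3: prey: 11+3-17=0; pred: 32+10-9=33
Step 4: prey: 0+0-0=0; pred: 33+0-9=24

Answer: 0 24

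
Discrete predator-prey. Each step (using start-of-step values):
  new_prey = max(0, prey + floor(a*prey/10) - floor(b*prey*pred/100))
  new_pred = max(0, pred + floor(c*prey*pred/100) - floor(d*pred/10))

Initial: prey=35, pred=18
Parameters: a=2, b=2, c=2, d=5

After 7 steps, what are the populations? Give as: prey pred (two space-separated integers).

Step 1: prey: 35+7-12=30; pred: 18+12-9=21
Step 2: prey: 30+6-12=24; pred: 21+12-10=23
Step 3: prey: 24+4-11=17; pred: 23+11-11=23
Step 4: prey: 17+3-7=13; pred: 23+7-11=19
Step 5: prey: 13+2-4=11; pred: 19+4-9=14
Step 6: prey: 11+2-3=10; pred: 14+3-7=10
Step 7: prey: 10+2-2=10; pred: 10+2-5=7

Answer: 10 7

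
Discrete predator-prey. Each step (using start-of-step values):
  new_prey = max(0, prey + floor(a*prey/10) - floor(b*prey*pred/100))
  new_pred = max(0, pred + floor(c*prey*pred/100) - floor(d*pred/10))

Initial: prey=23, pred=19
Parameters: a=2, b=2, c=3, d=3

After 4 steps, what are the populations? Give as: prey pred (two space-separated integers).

Step 1: prey: 23+4-8=19; pred: 19+13-5=27
Step 2: prey: 19+3-10=12; pred: 27+15-8=34
Step 3: prey: 12+2-8=6; pred: 34+12-10=36
Step 4: prey: 6+1-4=3; pred: 36+6-10=32

Answer: 3 32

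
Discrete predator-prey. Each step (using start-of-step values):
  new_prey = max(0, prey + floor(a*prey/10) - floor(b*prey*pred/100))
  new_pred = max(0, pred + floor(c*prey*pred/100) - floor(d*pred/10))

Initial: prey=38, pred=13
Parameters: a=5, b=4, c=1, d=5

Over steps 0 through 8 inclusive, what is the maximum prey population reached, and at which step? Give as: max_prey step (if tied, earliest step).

Step 1: prey: 38+19-19=38; pred: 13+4-6=11
Step 2: prey: 38+19-16=41; pred: 11+4-5=10
Step 3: prey: 41+20-16=45; pred: 10+4-5=9
Step 4: prey: 45+22-16=51; pred: 9+4-4=9
Step 5: prey: 51+25-18=58; pred: 9+4-4=9
Step 6: prey: 58+29-20=67; pred: 9+5-4=10
Step 7: prey: 67+33-26=74; pred: 10+6-5=11
Step 8: prey: 74+37-32=79; pred: 11+8-5=14
Max prey = 79 at step 8

Answer: 79 8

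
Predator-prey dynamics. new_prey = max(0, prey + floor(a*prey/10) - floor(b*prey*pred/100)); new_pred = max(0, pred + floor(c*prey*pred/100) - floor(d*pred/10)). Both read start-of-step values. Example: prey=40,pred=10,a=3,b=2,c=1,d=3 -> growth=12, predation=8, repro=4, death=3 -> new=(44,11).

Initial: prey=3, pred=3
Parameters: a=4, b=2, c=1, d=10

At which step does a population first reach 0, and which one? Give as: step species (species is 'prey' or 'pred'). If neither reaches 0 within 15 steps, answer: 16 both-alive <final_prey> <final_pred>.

Answer: 1 pred

Derivation:
Step 1: prey: 3+1-0=4; pred: 3+0-3=0
First extinction: pred at step 1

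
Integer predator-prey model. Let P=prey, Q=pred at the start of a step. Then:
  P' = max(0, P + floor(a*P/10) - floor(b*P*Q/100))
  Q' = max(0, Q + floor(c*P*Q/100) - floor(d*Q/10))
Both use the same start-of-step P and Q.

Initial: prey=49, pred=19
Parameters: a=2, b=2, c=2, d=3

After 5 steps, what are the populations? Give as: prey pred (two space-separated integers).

Answer: 1 32

Derivation:
Step 1: prey: 49+9-18=40; pred: 19+18-5=32
Step 2: prey: 40+8-25=23; pred: 32+25-9=48
Step 3: prey: 23+4-22=5; pred: 48+22-14=56
Step 4: prey: 5+1-5=1; pred: 56+5-16=45
Step 5: prey: 1+0-0=1; pred: 45+0-13=32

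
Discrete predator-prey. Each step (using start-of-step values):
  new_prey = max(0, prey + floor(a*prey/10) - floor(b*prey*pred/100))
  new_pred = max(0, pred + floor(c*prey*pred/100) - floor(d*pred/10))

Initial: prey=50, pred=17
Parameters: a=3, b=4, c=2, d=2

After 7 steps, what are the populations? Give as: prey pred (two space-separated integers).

Answer: 0 16

Derivation:
Step 1: prey: 50+15-34=31; pred: 17+17-3=31
Step 2: prey: 31+9-38=2; pred: 31+19-6=44
Step 3: prey: 2+0-3=0; pred: 44+1-8=37
Step 4: prey: 0+0-0=0; pred: 37+0-7=30
Step 5: prey: 0+0-0=0; pred: 30+0-6=24
Step 6: prey: 0+0-0=0; pred: 24+0-4=20
Step 7: prey: 0+0-0=0; pred: 20+0-4=16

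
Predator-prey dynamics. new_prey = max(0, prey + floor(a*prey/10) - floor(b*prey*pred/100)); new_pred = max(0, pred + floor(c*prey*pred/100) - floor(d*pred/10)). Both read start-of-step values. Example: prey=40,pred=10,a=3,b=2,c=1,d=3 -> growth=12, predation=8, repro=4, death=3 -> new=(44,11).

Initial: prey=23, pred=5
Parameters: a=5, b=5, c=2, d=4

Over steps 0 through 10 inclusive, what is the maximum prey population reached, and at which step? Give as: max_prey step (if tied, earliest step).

Step 1: prey: 23+11-5=29; pred: 5+2-2=5
Step 2: prey: 29+14-7=36; pred: 5+2-2=5
Step 3: prey: 36+18-9=45; pred: 5+3-2=6
Step 4: prey: 45+22-13=54; pred: 6+5-2=9
Step 5: prey: 54+27-24=57; pred: 9+9-3=15
Step 6: prey: 57+28-42=43; pred: 15+17-6=26
Step 7: prey: 43+21-55=9; pred: 26+22-10=38
Step 8: prey: 9+4-17=0; pred: 38+6-15=29
Step 9: prey: 0+0-0=0; pred: 29+0-11=18
Step 10: prey: 0+0-0=0; pred: 18+0-7=11
Max prey = 57 at step 5

Answer: 57 5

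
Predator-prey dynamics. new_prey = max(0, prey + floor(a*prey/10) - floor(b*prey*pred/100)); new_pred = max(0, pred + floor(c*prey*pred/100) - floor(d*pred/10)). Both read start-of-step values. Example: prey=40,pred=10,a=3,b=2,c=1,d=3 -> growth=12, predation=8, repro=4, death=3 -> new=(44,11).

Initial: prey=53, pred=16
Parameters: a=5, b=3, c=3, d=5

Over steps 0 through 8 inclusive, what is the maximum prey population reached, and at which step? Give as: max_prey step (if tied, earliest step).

Step 1: prey: 53+26-25=54; pred: 16+25-8=33
Step 2: prey: 54+27-53=28; pred: 33+53-16=70
Step 3: prey: 28+14-58=0; pred: 70+58-35=93
Step 4: prey: 0+0-0=0; pred: 93+0-46=47
Step 5: prey: 0+0-0=0; pred: 47+0-23=24
Step 6: prey: 0+0-0=0; pred: 24+0-12=12
Step 7: prey: 0+0-0=0; pred: 12+0-6=6
Step 8: prey: 0+0-0=0; pred: 6+0-3=3
Max prey = 54 at step 1

Answer: 54 1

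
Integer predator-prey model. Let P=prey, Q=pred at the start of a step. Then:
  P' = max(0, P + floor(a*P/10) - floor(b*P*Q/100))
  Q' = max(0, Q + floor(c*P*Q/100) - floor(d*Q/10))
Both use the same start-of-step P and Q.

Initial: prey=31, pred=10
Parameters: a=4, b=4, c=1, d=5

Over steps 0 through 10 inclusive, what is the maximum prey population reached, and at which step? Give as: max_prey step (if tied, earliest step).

Answer: 155 10

Derivation:
Step 1: prey: 31+12-12=31; pred: 10+3-5=8
Step 2: prey: 31+12-9=34; pred: 8+2-4=6
Step 3: prey: 34+13-8=39; pred: 6+2-3=5
Step 4: prey: 39+15-7=47; pred: 5+1-2=4
Step 5: prey: 47+18-7=58; pred: 4+1-2=3
Step 6: prey: 58+23-6=75; pred: 3+1-1=3
Step 7: prey: 75+30-9=96; pred: 3+2-1=4
Step 8: prey: 96+38-15=119; pred: 4+3-2=5
Step 9: prey: 119+47-23=143; pred: 5+5-2=8
Step 10: prey: 143+57-45=155; pred: 8+11-4=15
Max prey = 155 at step 10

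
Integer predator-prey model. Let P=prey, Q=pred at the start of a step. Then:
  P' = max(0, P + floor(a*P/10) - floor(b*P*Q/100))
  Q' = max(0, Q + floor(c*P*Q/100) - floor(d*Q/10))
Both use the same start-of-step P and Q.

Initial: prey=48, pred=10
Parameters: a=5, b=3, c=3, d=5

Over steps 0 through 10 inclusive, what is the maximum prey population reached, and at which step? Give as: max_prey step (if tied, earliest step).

Step 1: prey: 48+24-14=58; pred: 10+14-5=19
Step 2: prey: 58+29-33=54; pred: 19+33-9=43
Step 3: prey: 54+27-69=12; pred: 43+69-21=91
Step 4: prey: 12+6-32=0; pred: 91+32-45=78
Step 5: prey: 0+0-0=0; pred: 78+0-39=39
Step 6: prey: 0+0-0=0; pred: 39+0-19=20
Step 7: prey: 0+0-0=0; pred: 20+0-10=10
Step 8: prey: 0+0-0=0; pred: 10+0-5=5
Step 9: prey: 0+0-0=0; pred: 5+0-2=3
Step 10: prey: 0+0-0=0; pred: 3+0-1=2
Max prey = 58 at step 1

Answer: 58 1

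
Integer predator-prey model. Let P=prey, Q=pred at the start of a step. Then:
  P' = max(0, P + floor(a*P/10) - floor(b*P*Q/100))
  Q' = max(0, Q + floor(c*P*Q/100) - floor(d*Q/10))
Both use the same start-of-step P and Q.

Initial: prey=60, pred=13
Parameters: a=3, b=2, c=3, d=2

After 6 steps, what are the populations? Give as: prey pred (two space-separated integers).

Answer: 0 93

Derivation:
Step 1: prey: 60+18-15=63; pred: 13+23-2=34
Step 2: prey: 63+18-42=39; pred: 34+64-6=92
Step 3: prey: 39+11-71=0; pred: 92+107-18=181
Step 4: prey: 0+0-0=0; pred: 181+0-36=145
Step 5: prey: 0+0-0=0; pred: 145+0-29=116
Step 6: prey: 0+0-0=0; pred: 116+0-23=93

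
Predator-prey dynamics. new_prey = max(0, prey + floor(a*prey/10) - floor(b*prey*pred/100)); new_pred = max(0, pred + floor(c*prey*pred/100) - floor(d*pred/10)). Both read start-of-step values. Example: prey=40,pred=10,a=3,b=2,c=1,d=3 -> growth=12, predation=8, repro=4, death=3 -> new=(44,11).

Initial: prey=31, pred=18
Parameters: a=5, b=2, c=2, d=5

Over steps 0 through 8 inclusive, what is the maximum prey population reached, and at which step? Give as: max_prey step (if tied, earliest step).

Step 1: prey: 31+15-11=35; pred: 18+11-9=20
Step 2: prey: 35+17-14=38; pred: 20+14-10=24
Step 3: prey: 38+19-18=39; pred: 24+18-12=30
Step 4: prey: 39+19-23=35; pred: 30+23-15=38
Step 5: prey: 35+17-26=26; pred: 38+26-19=45
Step 6: prey: 26+13-23=16; pred: 45+23-22=46
Step 7: prey: 16+8-14=10; pred: 46+14-23=37
Step 8: prey: 10+5-7=8; pred: 37+7-18=26
Max prey = 39 at step 3

Answer: 39 3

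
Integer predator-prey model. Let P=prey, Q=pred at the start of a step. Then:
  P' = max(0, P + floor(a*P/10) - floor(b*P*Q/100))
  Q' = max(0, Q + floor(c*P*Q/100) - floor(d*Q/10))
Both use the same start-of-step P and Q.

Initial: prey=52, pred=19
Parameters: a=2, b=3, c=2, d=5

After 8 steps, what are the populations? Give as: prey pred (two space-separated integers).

Step 1: prey: 52+10-29=33; pred: 19+19-9=29
Step 2: prey: 33+6-28=11; pred: 29+19-14=34
Step 3: prey: 11+2-11=2; pred: 34+7-17=24
Step 4: prey: 2+0-1=1; pred: 24+0-12=12
Step 5: prey: 1+0-0=1; pred: 12+0-6=6
Step 6: prey: 1+0-0=1; pred: 6+0-3=3
Step 7: prey: 1+0-0=1; pred: 3+0-1=2
Step 8: prey: 1+0-0=1; pred: 2+0-1=1

Answer: 1 1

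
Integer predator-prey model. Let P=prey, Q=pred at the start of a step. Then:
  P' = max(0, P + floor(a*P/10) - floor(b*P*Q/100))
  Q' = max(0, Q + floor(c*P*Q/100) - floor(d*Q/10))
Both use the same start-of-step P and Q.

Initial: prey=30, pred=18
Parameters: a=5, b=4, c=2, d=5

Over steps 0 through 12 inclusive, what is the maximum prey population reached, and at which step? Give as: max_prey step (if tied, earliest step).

Step 1: prey: 30+15-21=24; pred: 18+10-9=19
Step 2: prey: 24+12-18=18; pred: 19+9-9=19
Step 3: prey: 18+9-13=14; pred: 19+6-9=16
Step 4: prey: 14+7-8=13; pred: 16+4-8=12
Step 5: prey: 13+6-6=13; pred: 12+3-6=9
Step 6: prey: 13+6-4=15; pred: 9+2-4=7
Step 7: prey: 15+7-4=18; pred: 7+2-3=6
Step 8: prey: 18+9-4=23; pred: 6+2-3=5
Step 9: prey: 23+11-4=30; pred: 5+2-2=5
Step 10: prey: 30+15-6=39; pred: 5+3-2=6
Step 11: prey: 39+19-9=49; pred: 6+4-3=7
Step 12: prey: 49+24-13=60; pred: 7+6-3=10
Max prey = 60 at step 12

Answer: 60 12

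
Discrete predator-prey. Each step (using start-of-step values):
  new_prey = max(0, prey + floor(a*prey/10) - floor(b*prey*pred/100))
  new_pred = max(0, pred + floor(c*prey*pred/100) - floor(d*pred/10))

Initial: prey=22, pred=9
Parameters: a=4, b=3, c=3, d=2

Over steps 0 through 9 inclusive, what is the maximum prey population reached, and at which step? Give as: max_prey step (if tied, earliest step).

Step 1: prey: 22+8-5=25; pred: 9+5-1=13
Step 2: prey: 25+10-9=26; pred: 13+9-2=20
Step 3: prey: 26+10-15=21; pred: 20+15-4=31
Step 4: prey: 21+8-19=10; pred: 31+19-6=44
Step 5: prey: 10+4-13=1; pred: 44+13-8=49
Step 6: prey: 1+0-1=0; pred: 49+1-9=41
Step 7: prey: 0+0-0=0; pred: 41+0-8=33
Step 8: prey: 0+0-0=0; pred: 33+0-6=27
Step 9: prey: 0+0-0=0; pred: 27+0-5=22
Max prey = 26 at step 2

Answer: 26 2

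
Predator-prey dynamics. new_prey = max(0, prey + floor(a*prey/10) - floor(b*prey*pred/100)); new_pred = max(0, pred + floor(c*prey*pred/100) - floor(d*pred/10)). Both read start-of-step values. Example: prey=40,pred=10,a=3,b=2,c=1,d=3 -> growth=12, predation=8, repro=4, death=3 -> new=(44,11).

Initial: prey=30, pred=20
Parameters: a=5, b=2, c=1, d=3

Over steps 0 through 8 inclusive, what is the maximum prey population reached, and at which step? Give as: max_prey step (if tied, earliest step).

Step 1: prey: 30+15-12=33; pred: 20+6-6=20
Step 2: prey: 33+16-13=36; pred: 20+6-6=20
Step 3: prey: 36+18-14=40; pred: 20+7-6=21
Step 4: prey: 40+20-16=44; pred: 21+8-6=23
Step 5: prey: 44+22-20=46; pred: 23+10-6=27
Step 6: prey: 46+23-24=45; pred: 27+12-8=31
Step 7: prey: 45+22-27=40; pred: 31+13-9=35
Step 8: prey: 40+20-28=32; pred: 35+14-10=39
Max prey = 46 at step 5

Answer: 46 5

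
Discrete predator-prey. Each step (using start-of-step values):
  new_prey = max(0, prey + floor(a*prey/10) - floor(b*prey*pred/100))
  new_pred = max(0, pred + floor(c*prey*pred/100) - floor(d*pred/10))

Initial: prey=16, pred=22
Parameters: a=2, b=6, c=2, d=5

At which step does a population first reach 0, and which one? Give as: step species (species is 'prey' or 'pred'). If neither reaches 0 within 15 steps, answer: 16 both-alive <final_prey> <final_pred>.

Answer: 1 prey

Derivation:
Step 1: prey: 16+3-21=0; pred: 22+7-11=18
First extinction: prey at step 1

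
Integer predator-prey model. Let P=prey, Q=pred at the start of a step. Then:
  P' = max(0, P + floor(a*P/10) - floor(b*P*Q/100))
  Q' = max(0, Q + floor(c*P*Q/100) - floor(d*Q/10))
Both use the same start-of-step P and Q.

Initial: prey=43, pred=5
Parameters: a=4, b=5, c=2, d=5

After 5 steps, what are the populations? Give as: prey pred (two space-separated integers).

Answer: 5 24

Derivation:
Step 1: prey: 43+17-10=50; pred: 5+4-2=7
Step 2: prey: 50+20-17=53; pred: 7+7-3=11
Step 3: prey: 53+21-29=45; pred: 11+11-5=17
Step 4: prey: 45+18-38=25; pred: 17+15-8=24
Step 5: prey: 25+10-30=5; pred: 24+12-12=24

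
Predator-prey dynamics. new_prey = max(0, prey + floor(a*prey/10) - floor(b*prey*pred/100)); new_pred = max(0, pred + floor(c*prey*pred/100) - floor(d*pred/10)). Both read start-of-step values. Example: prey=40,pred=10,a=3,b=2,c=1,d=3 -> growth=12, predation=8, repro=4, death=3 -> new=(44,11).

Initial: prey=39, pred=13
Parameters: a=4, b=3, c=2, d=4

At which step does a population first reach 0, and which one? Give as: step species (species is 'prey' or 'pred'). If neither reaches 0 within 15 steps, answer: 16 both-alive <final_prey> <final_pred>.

Step 1: prey: 39+15-15=39; pred: 13+10-5=18
Step 2: prey: 39+15-21=33; pred: 18+14-7=25
Step 3: prey: 33+13-24=22; pred: 25+16-10=31
Step 4: prey: 22+8-20=10; pred: 31+13-12=32
Step 5: prey: 10+4-9=5; pred: 32+6-12=26
Step 6: prey: 5+2-3=4; pred: 26+2-10=18
Step 7: prey: 4+1-2=3; pred: 18+1-7=12
Step 8: prey: 3+1-1=3; pred: 12+0-4=8
Step 9: prey: 3+1-0=4; pred: 8+0-3=5
Step 10: prey: 4+1-0=5; pred: 5+0-2=3
Step 11: prey: 5+2-0=7; pred: 3+0-1=2
Step 12: prey: 7+2-0=9; pred: 2+0-0=2
Step 13: prey: 9+3-0=12; pred: 2+0-0=2
Step 14: prey: 12+4-0=16; pred: 2+0-0=2
Step 15: prey: 16+6-0=22; pred: 2+0-0=2
No extinction within 15 steps

Answer: 16 both-alive 22 2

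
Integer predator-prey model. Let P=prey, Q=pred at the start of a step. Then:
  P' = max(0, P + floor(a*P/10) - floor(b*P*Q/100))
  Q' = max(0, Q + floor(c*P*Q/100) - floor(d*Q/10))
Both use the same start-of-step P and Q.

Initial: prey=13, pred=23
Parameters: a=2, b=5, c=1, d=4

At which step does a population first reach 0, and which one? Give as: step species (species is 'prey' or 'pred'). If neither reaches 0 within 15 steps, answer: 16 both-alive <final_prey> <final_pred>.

Step 1: prey: 13+2-14=1; pred: 23+2-9=16
Step 2: prey: 1+0-0=1; pred: 16+0-6=10
Step 3: prey: 1+0-0=1; pred: 10+0-4=6
Step 4: prey: 1+0-0=1; pred: 6+0-2=4
Step 5: prey: 1+0-0=1; pred: 4+0-1=3
Step 6: prey: 1+0-0=1; pred: 3+0-1=2
Step 7: prey: 1+0-0=1; pred: 2+0-0=2
Steps 8-15: state stable at prey=1, pred=2 (no change)
No extinction within 15 steps

Answer: 16 both-alive 1 2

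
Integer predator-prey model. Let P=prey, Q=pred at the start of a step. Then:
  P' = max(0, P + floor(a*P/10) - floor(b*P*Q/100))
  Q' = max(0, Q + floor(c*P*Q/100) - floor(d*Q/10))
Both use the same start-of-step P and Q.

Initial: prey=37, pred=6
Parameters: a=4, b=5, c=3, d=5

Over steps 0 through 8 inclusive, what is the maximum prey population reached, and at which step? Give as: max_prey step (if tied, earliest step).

Step 1: prey: 37+14-11=40; pred: 6+6-3=9
Step 2: prey: 40+16-18=38; pred: 9+10-4=15
Step 3: prey: 38+15-28=25; pred: 15+17-7=25
Step 4: prey: 25+10-31=4; pred: 25+18-12=31
Step 5: prey: 4+1-6=0; pred: 31+3-15=19
Step 6: prey: 0+0-0=0; pred: 19+0-9=10
Step 7: prey: 0+0-0=0; pred: 10+0-5=5
Step 8: prey: 0+0-0=0; pred: 5+0-2=3
Max prey = 40 at step 1

Answer: 40 1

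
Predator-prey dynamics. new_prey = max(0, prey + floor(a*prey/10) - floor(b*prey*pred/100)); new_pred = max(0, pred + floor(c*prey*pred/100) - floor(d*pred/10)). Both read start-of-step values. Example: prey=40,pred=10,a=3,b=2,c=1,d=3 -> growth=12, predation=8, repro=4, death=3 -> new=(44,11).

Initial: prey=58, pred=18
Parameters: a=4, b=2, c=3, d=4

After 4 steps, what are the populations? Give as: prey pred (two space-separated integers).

Step 1: prey: 58+23-20=61; pred: 18+31-7=42
Step 2: prey: 61+24-51=34; pred: 42+76-16=102
Step 3: prey: 34+13-69=0; pred: 102+104-40=166
Step 4: prey: 0+0-0=0; pred: 166+0-66=100

Answer: 0 100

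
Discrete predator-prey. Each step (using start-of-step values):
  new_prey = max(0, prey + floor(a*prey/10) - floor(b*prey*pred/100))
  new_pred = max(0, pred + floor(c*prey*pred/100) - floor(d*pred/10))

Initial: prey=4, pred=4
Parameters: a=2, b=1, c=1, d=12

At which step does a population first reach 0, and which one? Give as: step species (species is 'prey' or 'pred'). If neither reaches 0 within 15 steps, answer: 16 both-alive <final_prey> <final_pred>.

Answer: 1 pred

Derivation:
Step 1: prey: 4+0-0=4; pred: 4+0-4=0
First extinction: pred at step 1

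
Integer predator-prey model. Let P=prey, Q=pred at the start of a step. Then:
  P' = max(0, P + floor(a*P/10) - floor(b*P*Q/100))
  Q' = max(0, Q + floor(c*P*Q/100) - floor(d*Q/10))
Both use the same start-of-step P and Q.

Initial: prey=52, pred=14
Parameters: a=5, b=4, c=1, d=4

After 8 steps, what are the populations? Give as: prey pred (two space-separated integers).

Step 1: prey: 52+26-29=49; pred: 14+7-5=16
Step 2: prey: 49+24-31=42; pred: 16+7-6=17
Step 3: prey: 42+21-28=35; pred: 17+7-6=18
Step 4: prey: 35+17-25=27; pred: 18+6-7=17
Step 5: prey: 27+13-18=22; pred: 17+4-6=15
Step 6: prey: 22+11-13=20; pred: 15+3-6=12
Step 7: prey: 20+10-9=21; pred: 12+2-4=10
Step 8: prey: 21+10-8=23; pred: 10+2-4=8

Answer: 23 8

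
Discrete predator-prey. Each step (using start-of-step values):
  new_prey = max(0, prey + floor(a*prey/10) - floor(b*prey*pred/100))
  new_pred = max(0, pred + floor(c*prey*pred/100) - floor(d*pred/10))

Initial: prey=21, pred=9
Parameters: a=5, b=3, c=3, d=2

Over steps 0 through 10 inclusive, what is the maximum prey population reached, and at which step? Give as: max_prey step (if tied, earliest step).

Answer: 29 2

Derivation:
Step 1: prey: 21+10-5=26; pred: 9+5-1=13
Step 2: prey: 26+13-10=29; pred: 13+10-2=21
Step 3: prey: 29+14-18=25; pred: 21+18-4=35
Step 4: prey: 25+12-26=11; pred: 35+26-7=54
Step 5: prey: 11+5-17=0; pred: 54+17-10=61
Step 6: prey: 0+0-0=0; pred: 61+0-12=49
Step 7: prey: 0+0-0=0; pred: 49+0-9=40
Step 8: prey: 0+0-0=0; pred: 40+0-8=32
Step 9: prey: 0+0-0=0; pred: 32+0-6=26
Step 10: prey: 0+0-0=0; pred: 26+0-5=21
Max prey = 29 at step 2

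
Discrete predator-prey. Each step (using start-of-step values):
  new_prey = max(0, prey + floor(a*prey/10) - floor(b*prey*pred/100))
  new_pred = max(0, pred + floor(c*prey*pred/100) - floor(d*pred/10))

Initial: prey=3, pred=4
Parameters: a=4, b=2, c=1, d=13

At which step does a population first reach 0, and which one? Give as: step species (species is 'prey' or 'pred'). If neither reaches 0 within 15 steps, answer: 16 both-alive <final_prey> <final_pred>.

Answer: 1 pred

Derivation:
Step 1: prey: 3+1-0=4; pred: 4+0-5=0
First extinction: pred at step 1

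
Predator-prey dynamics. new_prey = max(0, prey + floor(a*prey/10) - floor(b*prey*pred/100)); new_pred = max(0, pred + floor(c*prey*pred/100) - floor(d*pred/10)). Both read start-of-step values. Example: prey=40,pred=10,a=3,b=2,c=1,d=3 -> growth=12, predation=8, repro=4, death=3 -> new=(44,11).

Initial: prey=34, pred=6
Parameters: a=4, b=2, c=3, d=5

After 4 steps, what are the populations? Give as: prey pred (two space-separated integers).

Step 1: prey: 34+13-4=43; pred: 6+6-3=9
Step 2: prey: 43+17-7=53; pred: 9+11-4=16
Step 3: prey: 53+21-16=58; pred: 16+25-8=33
Step 4: prey: 58+23-38=43; pred: 33+57-16=74

Answer: 43 74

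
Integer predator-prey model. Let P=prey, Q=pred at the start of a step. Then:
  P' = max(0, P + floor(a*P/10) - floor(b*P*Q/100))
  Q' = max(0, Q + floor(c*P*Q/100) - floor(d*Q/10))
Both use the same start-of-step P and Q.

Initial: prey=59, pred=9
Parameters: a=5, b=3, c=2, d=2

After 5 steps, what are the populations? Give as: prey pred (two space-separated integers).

Step 1: prey: 59+29-15=73; pred: 9+10-1=18
Step 2: prey: 73+36-39=70; pred: 18+26-3=41
Step 3: prey: 70+35-86=19; pred: 41+57-8=90
Step 4: prey: 19+9-51=0; pred: 90+34-18=106
Step 5: prey: 0+0-0=0; pred: 106+0-21=85

Answer: 0 85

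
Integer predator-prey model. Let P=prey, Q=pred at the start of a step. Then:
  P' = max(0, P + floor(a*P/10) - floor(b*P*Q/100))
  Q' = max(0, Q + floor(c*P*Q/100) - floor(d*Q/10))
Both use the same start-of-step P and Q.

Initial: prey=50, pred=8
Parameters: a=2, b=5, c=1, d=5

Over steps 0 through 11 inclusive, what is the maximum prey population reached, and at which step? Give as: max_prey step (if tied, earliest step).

Answer: 54 11

Derivation:
Step 1: prey: 50+10-20=40; pred: 8+4-4=8
Step 2: prey: 40+8-16=32; pred: 8+3-4=7
Step 3: prey: 32+6-11=27; pred: 7+2-3=6
Step 4: prey: 27+5-8=24; pred: 6+1-3=4
Step 5: prey: 24+4-4=24; pred: 4+0-2=2
Step 6: prey: 24+4-2=26; pred: 2+0-1=1
Step 7: prey: 26+5-1=30; pred: 1+0-0=1
Step 8: prey: 30+6-1=35; pred: 1+0-0=1
Step 9: prey: 35+7-1=41; pred: 1+0-0=1
Step 10: prey: 41+8-2=47; pred: 1+0-0=1
Step 11: prey: 47+9-2=54; pred: 1+0-0=1
Max prey = 54 at step 11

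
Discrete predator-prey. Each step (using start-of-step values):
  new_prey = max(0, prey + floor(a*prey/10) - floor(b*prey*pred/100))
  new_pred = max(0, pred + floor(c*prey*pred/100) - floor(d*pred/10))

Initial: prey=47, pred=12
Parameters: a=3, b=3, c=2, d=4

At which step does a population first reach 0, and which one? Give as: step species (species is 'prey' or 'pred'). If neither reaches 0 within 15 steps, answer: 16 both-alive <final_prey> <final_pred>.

Answer: 16 both-alive 1 2

Derivation:
Step 1: prey: 47+14-16=45; pred: 12+11-4=19
Step 2: prey: 45+13-25=33; pred: 19+17-7=29
Step 3: prey: 33+9-28=14; pred: 29+19-11=37
Step 4: prey: 14+4-15=3; pred: 37+10-14=33
Step 5: prey: 3+0-2=1; pred: 33+1-13=21
Step 6: prey: 1+0-0=1; pred: 21+0-8=13
Step 7: prey: 1+0-0=1; pred: 13+0-5=8
Step 8: prey: 1+0-0=1; pred: 8+0-3=5
Step 9: prey: 1+0-0=1; pred: 5+0-2=3
Step 10: prey: 1+0-0=1; pred: 3+0-1=2
Step 11: prey: 1+0-0=1; pred: 2+0-0=2
Steps 12-15: state stable at prey=1, pred=2 (no change)
No extinction within 15 steps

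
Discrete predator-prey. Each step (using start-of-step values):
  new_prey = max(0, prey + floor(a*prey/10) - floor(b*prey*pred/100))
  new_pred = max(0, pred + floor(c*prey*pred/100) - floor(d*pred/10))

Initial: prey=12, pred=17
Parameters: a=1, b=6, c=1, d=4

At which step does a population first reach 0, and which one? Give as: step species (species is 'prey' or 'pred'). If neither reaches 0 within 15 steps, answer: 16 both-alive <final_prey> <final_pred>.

Step 1: prey: 12+1-12=1; pred: 17+2-6=13
Step 2: prey: 1+0-0=1; pred: 13+0-5=8
Step 3: prey: 1+0-0=1; pred: 8+0-3=5
Step 4: prey: 1+0-0=1; pred: 5+0-2=3
Step 5: prey: 1+0-0=1; pred: 3+0-1=2
Step 6: prey: 1+0-0=1; pred: 2+0-0=2
Steps 7-15: state stable at prey=1, pred=2 (no change)
No extinction within 15 steps

Answer: 16 both-alive 1 2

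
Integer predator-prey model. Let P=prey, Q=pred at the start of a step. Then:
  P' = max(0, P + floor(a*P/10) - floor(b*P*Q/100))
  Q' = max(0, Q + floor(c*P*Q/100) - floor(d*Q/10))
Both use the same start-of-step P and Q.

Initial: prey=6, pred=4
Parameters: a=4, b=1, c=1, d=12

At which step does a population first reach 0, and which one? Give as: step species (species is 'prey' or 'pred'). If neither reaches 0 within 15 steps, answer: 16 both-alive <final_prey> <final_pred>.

Step 1: prey: 6+2-0=8; pred: 4+0-4=0
First extinction: pred at step 1

Answer: 1 pred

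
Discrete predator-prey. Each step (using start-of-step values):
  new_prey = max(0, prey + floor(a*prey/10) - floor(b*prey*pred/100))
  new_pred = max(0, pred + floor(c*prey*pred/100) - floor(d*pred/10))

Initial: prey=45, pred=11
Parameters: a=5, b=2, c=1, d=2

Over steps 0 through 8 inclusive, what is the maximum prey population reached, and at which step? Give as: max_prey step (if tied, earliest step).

Answer: 83 3

Derivation:
Step 1: prey: 45+22-9=58; pred: 11+4-2=13
Step 2: prey: 58+29-15=72; pred: 13+7-2=18
Step 3: prey: 72+36-25=83; pred: 18+12-3=27
Step 4: prey: 83+41-44=80; pred: 27+22-5=44
Step 5: prey: 80+40-70=50; pred: 44+35-8=71
Step 6: prey: 50+25-71=4; pred: 71+35-14=92
Step 7: prey: 4+2-7=0; pred: 92+3-18=77
Step 8: prey: 0+0-0=0; pred: 77+0-15=62
Max prey = 83 at step 3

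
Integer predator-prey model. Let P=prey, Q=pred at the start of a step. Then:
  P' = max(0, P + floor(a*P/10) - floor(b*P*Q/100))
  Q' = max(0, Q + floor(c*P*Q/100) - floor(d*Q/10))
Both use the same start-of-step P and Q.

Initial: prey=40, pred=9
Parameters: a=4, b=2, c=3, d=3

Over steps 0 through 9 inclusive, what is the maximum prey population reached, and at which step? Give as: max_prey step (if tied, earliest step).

Step 1: prey: 40+16-7=49; pred: 9+10-2=17
Step 2: prey: 49+19-16=52; pred: 17+24-5=36
Step 3: prey: 52+20-37=35; pred: 36+56-10=82
Step 4: prey: 35+14-57=0; pred: 82+86-24=144
Step 5: prey: 0+0-0=0; pred: 144+0-43=101
Step 6: prey: 0+0-0=0; pred: 101+0-30=71
Step 7: prey: 0+0-0=0; pred: 71+0-21=50
Step 8: prey: 0+0-0=0; pred: 50+0-15=35
Step 9: prey: 0+0-0=0; pred: 35+0-10=25
Max prey = 52 at step 2

Answer: 52 2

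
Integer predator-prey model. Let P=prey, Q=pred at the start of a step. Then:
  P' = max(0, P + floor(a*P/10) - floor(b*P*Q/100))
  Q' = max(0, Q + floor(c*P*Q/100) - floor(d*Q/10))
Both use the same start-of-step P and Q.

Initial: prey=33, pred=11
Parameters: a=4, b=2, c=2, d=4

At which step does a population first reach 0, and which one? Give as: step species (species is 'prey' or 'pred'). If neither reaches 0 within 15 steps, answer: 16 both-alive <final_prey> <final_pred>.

Step 1: prey: 33+13-7=39; pred: 11+7-4=14
Step 2: prey: 39+15-10=44; pred: 14+10-5=19
Step 3: prey: 44+17-16=45; pred: 19+16-7=28
Step 4: prey: 45+18-25=38; pred: 28+25-11=42
Step 5: prey: 38+15-31=22; pred: 42+31-16=57
Step 6: prey: 22+8-25=5; pred: 57+25-22=60
Step 7: prey: 5+2-6=1; pred: 60+6-24=42
Step 8: prey: 1+0-0=1; pred: 42+0-16=26
Step 9: prey: 1+0-0=1; pred: 26+0-10=16
Step 10: prey: 1+0-0=1; pred: 16+0-6=10
Step 11: prey: 1+0-0=1; pred: 10+0-4=6
Step 12: prey: 1+0-0=1; pred: 6+0-2=4
Step 13: prey: 1+0-0=1; pred: 4+0-1=3
Step 14: prey: 1+0-0=1; pred: 3+0-1=2
Step 15: prey: 1+0-0=1; pred: 2+0-0=2
No extinction within 15 steps

Answer: 16 both-alive 1 2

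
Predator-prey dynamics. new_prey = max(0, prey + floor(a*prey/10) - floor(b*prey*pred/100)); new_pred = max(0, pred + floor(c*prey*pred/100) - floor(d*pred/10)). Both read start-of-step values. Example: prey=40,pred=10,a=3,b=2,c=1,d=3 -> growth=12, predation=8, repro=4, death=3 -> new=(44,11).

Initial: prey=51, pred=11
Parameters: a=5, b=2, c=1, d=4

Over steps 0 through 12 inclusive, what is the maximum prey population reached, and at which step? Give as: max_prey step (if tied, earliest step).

Step 1: prey: 51+25-11=65; pred: 11+5-4=12
Step 2: prey: 65+32-15=82; pred: 12+7-4=15
Step 3: prey: 82+41-24=99; pred: 15+12-6=21
Step 4: prey: 99+49-41=107; pred: 21+20-8=33
Step 5: prey: 107+53-70=90; pred: 33+35-13=55
Step 6: prey: 90+45-99=36; pred: 55+49-22=82
Step 7: prey: 36+18-59=0; pred: 82+29-32=79
Step 8: prey: 0+0-0=0; pred: 79+0-31=48
Step 9: prey: 0+0-0=0; pred: 48+0-19=29
Step 10: prey: 0+0-0=0; pred: 29+0-11=18
Step 11: prey: 0+0-0=0; pred: 18+0-7=11
Step 12: prey: 0+0-0=0; pred: 11+0-4=7
Max prey = 107 at step 4

Answer: 107 4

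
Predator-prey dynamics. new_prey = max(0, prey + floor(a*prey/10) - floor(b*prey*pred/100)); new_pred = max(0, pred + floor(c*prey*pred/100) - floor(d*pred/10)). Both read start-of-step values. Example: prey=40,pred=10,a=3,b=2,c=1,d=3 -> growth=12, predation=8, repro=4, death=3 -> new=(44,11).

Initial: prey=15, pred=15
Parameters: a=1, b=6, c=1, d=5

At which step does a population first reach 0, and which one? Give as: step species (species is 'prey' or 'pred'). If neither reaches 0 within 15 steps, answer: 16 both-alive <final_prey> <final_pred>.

Answer: 16 both-alive 2 1

Derivation:
Step 1: prey: 15+1-13=3; pred: 15+2-7=10
Step 2: prey: 3+0-1=2; pred: 10+0-5=5
Step 3: prey: 2+0-0=2; pred: 5+0-2=3
Step 4: prey: 2+0-0=2; pred: 3+0-1=2
Step 5: prey: 2+0-0=2; pred: 2+0-1=1
Step 6: prey: 2+0-0=2; pred: 1+0-0=1
Steps 7-15: state stable at prey=2, pred=1 (no change)
No extinction within 15 steps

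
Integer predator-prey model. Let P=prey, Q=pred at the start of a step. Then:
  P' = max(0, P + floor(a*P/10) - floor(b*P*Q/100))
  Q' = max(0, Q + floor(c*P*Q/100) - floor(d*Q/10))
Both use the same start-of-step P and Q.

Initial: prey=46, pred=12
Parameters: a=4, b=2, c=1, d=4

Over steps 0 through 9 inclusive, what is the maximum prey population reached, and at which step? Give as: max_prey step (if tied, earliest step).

Answer: 72 4

Derivation:
Step 1: prey: 46+18-11=53; pred: 12+5-4=13
Step 2: prey: 53+21-13=61; pred: 13+6-5=14
Step 3: prey: 61+24-17=68; pred: 14+8-5=17
Step 4: prey: 68+27-23=72; pred: 17+11-6=22
Step 5: prey: 72+28-31=69; pred: 22+15-8=29
Step 6: prey: 69+27-40=56; pred: 29+20-11=38
Step 7: prey: 56+22-42=36; pred: 38+21-15=44
Step 8: prey: 36+14-31=19; pred: 44+15-17=42
Step 9: prey: 19+7-15=11; pred: 42+7-16=33
Max prey = 72 at step 4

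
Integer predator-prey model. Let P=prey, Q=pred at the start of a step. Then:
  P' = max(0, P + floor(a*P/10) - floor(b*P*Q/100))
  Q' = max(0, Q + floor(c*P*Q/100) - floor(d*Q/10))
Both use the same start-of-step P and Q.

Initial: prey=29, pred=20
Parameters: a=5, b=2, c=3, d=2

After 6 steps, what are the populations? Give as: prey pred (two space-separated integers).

Step 1: prey: 29+14-11=32; pred: 20+17-4=33
Step 2: prey: 32+16-21=27; pred: 33+31-6=58
Step 3: prey: 27+13-31=9; pred: 58+46-11=93
Step 4: prey: 9+4-16=0; pred: 93+25-18=100
Step 5: prey: 0+0-0=0; pred: 100+0-20=80
Step 6: prey: 0+0-0=0; pred: 80+0-16=64

Answer: 0 64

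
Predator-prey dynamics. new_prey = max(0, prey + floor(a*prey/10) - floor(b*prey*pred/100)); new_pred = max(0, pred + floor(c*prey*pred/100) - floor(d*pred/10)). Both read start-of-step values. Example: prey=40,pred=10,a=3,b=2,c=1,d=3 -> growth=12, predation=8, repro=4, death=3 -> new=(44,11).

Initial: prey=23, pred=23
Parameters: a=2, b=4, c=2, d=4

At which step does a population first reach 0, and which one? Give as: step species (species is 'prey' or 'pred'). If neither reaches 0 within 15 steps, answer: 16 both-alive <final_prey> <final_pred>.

Answer: 16 both-alive 1 2

Derivation:
Step 1: prey: 23+4-21=6; pred: 23+10-9=24
Step 2: prey: 6+1-5=2; pred: 24+2-9=17
Step 3: prey: 2+0-1=1; pred: 17+0-6=11
Step 4: prey: 1+0-0=1; pred: 11+0-4=7
Step 5: prey: 1+0-0=1; pred: 7+0-2=5
Step 6: prey: 1+0-0=1; pred: 5+0-2=3
Step 7: prey: 1+0-0=1; pred: 3+0-1=2
Step 8: prey: 1+0-0=1; pred: 2+0-0=2
Steps 9-15: state stable at prey=1, pred=2 (no change)
No extinction within 15 steps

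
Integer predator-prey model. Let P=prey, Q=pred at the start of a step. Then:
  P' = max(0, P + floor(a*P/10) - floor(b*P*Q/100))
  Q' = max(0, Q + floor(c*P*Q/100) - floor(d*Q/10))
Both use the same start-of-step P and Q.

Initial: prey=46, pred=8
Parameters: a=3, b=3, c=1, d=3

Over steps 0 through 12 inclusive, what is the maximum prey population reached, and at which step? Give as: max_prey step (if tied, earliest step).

Step 1: prey: 46+13-11=48; pred: 8+3-2=9
Step 2: prey: 48+14-12=50; pred: 9+4-2=11
Step 3: prey: 50+15-16=49; pred: 11+5-3=13
Step 4: prey: 49+14-19=44; pred: 13+6-3=16
Step 5: prey: 44+13-21=36; pred: 16+7-4=19
Step 6: prey: 36+10-20=26; pred: 19+6-5=20
Step 7: prey: 26+7-15=18; pred: 20+5-6=19
Step 8: prey: 18+5-10=13; pred: 19+3-5=17
Step 9: prey: 13+3-6=10; pred: 17+2-5=14
Step 10: prey: 10+3-4=9; pred: 14+1-4=11
Step 11: prey: 9+2-2=9; pred: 11+0-3=8
Step 12: prey: 9+2-2=9; pred: 8+0-2=6
Max prey = 50 at step 2

Answer: 50 2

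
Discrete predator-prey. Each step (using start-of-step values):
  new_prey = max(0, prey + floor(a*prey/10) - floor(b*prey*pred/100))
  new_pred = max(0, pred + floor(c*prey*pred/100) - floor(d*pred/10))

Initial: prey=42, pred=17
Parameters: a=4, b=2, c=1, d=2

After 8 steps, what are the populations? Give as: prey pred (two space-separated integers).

Step 1: prey: 42+16-14=44; pred: 17+7-3=21
Step 2: prey: 44+17-18=43; pred: 21+9-4=26
Step 3: prey: 43+17-22=38; pred: 26+11-5=32
Step 4: prey: 38+15-24=29; pred: 32+12-6=38
Step 5: prey: 29+11-22=18; pred: 38+11-7=42
Step 6: prey: 18+7-15=10; pred: 42+7-8=41
Step 7: prey: 10+4-8=6; pred: 41+4-8=37
Step 8: prey: 6+2-4=4; pred: 37+2-7=32

Answer: 4 32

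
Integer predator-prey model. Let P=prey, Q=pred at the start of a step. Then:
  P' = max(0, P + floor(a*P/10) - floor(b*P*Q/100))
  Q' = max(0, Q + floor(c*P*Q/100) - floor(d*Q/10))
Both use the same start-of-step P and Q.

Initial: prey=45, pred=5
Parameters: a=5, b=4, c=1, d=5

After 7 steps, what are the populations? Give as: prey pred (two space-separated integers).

Step 1: prey: 45+22-9=58; pred: 5+2-2=5
Step 2: prey: 58+29-11=76; pred: 5+2-2=5
Step 3: prey: 76+38-15=99; pred: 5+3-2=6
Step 4: prey: 99+49-23=125; pred: 6+5-3=8
Step 5: prey: 125+62-40=147; pred: 8+10-4=14
Step 6: prey: 147+73-82=138; pred: 14+20-7=27
Step 7: prey: 138+69-149=58; pred: 27+37-13=51

Answer: 58 51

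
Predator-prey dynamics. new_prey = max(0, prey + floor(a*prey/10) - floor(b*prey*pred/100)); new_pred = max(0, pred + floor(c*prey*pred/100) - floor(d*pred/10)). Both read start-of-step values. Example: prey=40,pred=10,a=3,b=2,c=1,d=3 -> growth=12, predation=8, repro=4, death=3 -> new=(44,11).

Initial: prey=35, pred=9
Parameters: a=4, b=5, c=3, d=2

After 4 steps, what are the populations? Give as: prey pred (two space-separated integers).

Step 1: prey: 35+14-15=34; pred: 9+9-1=17
Step 2: prey: 34+13-28=19; pred: 17+17-3=31
Step 3: prey: 19+7-29=0; pred: 31+17-6=42
Step 4: prey: 0+0-0=0; pred: 42+0-8=34

Answer: 0 34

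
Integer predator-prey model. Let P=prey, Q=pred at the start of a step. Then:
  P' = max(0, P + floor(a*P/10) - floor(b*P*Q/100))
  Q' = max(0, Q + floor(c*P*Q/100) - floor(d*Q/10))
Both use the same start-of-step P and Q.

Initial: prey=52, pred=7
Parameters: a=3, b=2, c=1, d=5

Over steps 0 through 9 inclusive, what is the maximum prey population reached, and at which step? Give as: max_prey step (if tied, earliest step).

Answer: 96 5

Derivation:
Step 1: prey: 52+15-7=60; pred: 7+3-3=7
Step 2: prey: 60+18-8=70; pred: 7+4-3=8
Step 3: prey: 70+21-11=80; pred: 8+5-4=9
Step 4: prey: 80+24-14=90; pred: 9+7-4=12
Step 5: prey: 90+27-21=96; pred: 12+10-6=16
Step 6: prey: 96+28-30=94; pred: 16+15-8=23
Step 7: prey: 94+28-43=79; pred: 23+21-11=33
Step 8: prey: 79+23-52=50; pred: 33+26-16=43
Step 9: prey: 50+15-43=22; pred: 43+21-21=43
Max prey = 96 at step 5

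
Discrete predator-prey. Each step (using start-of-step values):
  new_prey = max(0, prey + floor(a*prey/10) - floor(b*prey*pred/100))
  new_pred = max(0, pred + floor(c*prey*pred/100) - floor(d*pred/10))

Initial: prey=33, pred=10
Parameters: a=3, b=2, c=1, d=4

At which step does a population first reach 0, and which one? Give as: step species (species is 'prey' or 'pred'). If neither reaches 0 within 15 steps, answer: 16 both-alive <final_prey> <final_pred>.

Step 1: prey: 33+9-6=36; pred: 10+3-4=9
Step 2: prey: 36+10-6=40; pred: 9+3-3=9
Step 3: prey: 40+12-7=45; pred: 9+3-3=9
Step 4: prey: 45+13-8=50; pred: 9+4-3=10
Step 5: prey: 50+15-10=55; pred: 10+5-4=11
Step 6: prey: 55+16-12=59; pred: 11+6-4=13
Step 7: prey: 59+17-15=61; pred: 13+7-5=15
Step 8: prey: 61+18-18=61; pred: 15+9-6=18
Step 9: prey: 61+18-21=58; pred: 18+10-7=21
Step 10: prey: 58+17-24=51; pred: 21+12-8=25
Step 11: prey: 51+15-25=41; pred: 25+12-10=27
Step 12: prey: 41+12-22=31; pred: 27+11-10=28
Step 13: prey: 31+9-17=23; pred: 28+8-11=25
Step 14: prey: 23+6-11=18; pred: 25+5-10=20
Step 15: prey: 18+5-7=16; pred: 20+3-8=15
No extinction within 15 steps

Answer: 16 both-alive 16 15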